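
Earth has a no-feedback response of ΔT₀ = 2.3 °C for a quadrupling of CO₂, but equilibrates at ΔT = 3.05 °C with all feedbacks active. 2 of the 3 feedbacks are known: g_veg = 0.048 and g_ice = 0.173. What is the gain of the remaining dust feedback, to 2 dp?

Amplification A = ΔT/ΔT₀ = 3.05/2.3 = 1.326.
Total gain g = 1 − 1/A = 1 − 1/1.326 = 0.2459.
Known gains sum to 0.048 + 0.173 = 0.221.
g_dust = 0.2459 − 0.221 = 0.02.

0.02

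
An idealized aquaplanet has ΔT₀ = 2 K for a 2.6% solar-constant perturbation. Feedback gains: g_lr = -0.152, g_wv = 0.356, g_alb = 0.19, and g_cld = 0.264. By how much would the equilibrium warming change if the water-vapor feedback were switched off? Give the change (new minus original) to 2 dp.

-2.98 K

Original: g = 0.658, ΔT = 2/(1−0.658) = 5.8480 K.
Without water-vapor: g' = 0.302, ΔT' = 2/(1−0.302) = 2.8653 K.
Change = 2.8653 − 5.8480 = -2.98 K.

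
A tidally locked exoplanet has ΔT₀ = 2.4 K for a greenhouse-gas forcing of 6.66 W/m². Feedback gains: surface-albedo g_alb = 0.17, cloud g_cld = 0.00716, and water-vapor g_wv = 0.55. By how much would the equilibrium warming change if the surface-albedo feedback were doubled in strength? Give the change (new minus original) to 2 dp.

Original: g = 0.72716, ΔT = 2.4/(1−0.72716) = 8.7964 K.
With doubled surface-albedo: g' = 0.89716, ΔT' = 2.4/(1−0.89716) = 23.3372 K.
Change = 23.3372 − 8.7964 = 14.54 K.

14.54 K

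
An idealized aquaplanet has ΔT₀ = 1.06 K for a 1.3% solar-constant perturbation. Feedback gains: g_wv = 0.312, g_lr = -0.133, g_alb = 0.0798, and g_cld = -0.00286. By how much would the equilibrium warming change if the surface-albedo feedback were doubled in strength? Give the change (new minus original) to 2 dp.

Original: g = 0.25594, ΔT = 1.06/(1−0.25594) = 1.4246 K.
With doubled surface-albedo: g' = 0.33574, ΔT' = 1.06/(1−0.33574) = 1.5958 K.
Change = 1.5958 − 1.4246 = 0.17 K.

0.17 K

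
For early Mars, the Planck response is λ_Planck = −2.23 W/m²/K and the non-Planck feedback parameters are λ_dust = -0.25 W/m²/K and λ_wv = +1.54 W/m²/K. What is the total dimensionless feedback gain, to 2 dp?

Convert to gains: g_dust = -0.25/2.23 = -0.1121; g_wv = 1.54/2.23 = 0.6906.
Total gain g = 0.5785.

0.58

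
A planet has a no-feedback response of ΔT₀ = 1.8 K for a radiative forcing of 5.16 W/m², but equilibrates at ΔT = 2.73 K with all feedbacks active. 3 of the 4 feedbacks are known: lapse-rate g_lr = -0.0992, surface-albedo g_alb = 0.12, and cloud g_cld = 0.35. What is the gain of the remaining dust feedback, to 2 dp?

Amplification A = ΔT/ΔT₀ = 2.73/1.8 = 1.517.
Total gain g = 1 − 1/A = 1 − 1/1.517 = 0.3408.
Known gains sum to -0.0992 + 0.12 + 0.35 = 0.3708.
g_dust = 0.3408 − 0.3708 = -0.03.

-0.03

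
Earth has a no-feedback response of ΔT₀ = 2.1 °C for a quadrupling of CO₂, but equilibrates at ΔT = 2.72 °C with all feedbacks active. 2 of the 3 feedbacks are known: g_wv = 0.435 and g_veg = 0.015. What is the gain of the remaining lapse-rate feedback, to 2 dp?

-0.22

Amplification A = ΔT/ΔT₀ = 2.72/2.1 = 1.295.
Total gain g = 1 − 1/A = 1 − 1/1.295 = 0.2278.
Known gains sum to 0.435 + 0.015 = 0.45.
g_lr = 0.2278 − 0.45 = -0.22.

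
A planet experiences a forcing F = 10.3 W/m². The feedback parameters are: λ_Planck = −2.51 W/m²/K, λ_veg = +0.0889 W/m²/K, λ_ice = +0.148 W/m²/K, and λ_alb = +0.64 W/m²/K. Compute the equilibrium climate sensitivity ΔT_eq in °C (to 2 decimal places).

6.31 °C

Net feedback parameter λ = (−2.51) + (+0.0889) + (+0.148) + (+0.64) = -1.6331 W/m²/K.
ΔT = −F/λ = −10.3/(-1.6331) = 6.31 °C.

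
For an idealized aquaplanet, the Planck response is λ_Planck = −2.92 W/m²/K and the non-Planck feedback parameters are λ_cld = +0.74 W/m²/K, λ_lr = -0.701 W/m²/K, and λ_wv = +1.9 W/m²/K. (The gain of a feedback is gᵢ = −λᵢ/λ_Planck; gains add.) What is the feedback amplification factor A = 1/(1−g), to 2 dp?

Convert to gains: g_cld = 0.74/2.92 = 0.2534; g_lr = -0.701/2.92 = -0.2401; g_wv = 1.9/2.92 = 0.6507.
Total gain g = 0.664.
A = 1/(1 − 0.664) = 2.98.

2.98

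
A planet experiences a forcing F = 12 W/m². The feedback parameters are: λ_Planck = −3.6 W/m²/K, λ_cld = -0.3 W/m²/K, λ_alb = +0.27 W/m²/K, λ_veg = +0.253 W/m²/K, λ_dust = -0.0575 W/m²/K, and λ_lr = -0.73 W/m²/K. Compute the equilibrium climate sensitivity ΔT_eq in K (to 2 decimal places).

Net feedback parameter λ = (−3.6) + (-0.3) + (+0.27) + (+0.253) + (-0.0575) + (-0.73) = -4.1645 W/m²/K.
ΔT = −F/λ = −12/(-4.1645) = 2.88 K.

2.88 K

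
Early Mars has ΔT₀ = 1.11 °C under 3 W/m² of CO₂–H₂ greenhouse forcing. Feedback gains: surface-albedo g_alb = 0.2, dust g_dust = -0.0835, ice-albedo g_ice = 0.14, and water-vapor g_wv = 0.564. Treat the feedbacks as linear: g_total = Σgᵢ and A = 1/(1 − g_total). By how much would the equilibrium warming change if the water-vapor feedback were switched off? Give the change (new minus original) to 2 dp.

-4.69 °C

Original: g = 0.8205, ΔT = 1.11/(1−0.8205) = 6.1838 °C.
Without water-vapor: g' = 0.2565, ΔT' = 1.11/(1−0.2565) = 1.4929 °C.
Change = 1.4929 − 6.1838 = -4.69 °C.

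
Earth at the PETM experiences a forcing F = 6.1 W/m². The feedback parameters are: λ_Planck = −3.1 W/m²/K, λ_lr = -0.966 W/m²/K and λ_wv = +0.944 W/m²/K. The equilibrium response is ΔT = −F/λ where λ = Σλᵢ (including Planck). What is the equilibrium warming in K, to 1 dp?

2.0 K

Net feedback parameter λ = (−3.1) + (-0.966) + (+0.944) = -3.122 W/m²/K.
ΔT = −F/λ = −6.1/(-3.122) = 2.0 K.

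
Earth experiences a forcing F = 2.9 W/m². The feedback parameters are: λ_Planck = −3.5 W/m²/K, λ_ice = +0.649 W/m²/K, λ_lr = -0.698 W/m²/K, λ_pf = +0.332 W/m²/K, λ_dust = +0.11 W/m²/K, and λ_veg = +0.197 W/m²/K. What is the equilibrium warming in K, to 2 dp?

Net feedback parameter λ = (−3.5) + (+0.649) + (-0.698) + (+0.332) + (+0.11) + (+0.197) = -2.91 W/m²/K.
ΔT = −F/λ = −2.9/(-2.91) = 1.00 K.

1.00 K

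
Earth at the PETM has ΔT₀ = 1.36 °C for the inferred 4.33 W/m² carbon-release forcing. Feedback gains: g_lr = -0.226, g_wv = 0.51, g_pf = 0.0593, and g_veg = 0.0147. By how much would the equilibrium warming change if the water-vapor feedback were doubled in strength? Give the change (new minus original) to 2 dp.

Original: g = 0.358, ΔT = 1.36/(1−0.358) = 2.1184 °C.
With doubled water-vapor: g' = 0.868, ΔT' = 1.36/(1−0.868) = 10.3030 °C.
Change = 10.3030 − 2.1184 = 8.18 °C.

8.18 °C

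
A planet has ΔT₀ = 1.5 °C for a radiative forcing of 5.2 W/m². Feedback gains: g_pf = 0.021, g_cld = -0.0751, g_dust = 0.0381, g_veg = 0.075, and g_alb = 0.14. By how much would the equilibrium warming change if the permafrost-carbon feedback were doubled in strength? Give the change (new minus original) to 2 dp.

0.05 °C

Original: g = 0.199, ΔT = 1.5/(1−0.199) = 1.8727 °C.
With doubled permafrost-carbon: g' = 0.22, ΔT' = 1.5/(1−0.22) = 1.9231 °C.
Change = 1.9231 − 1.8727 = 0.05 °C.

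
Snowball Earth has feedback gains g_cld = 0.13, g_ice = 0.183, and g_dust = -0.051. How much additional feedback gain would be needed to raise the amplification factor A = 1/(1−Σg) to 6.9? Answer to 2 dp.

Current total gain = 0.262.
Target gain for A = 6.9: g* = 1 − 1/6.9 = 0.8551.
Additional gain needed = 0.8551 − 0.262 = 0.59.

0.59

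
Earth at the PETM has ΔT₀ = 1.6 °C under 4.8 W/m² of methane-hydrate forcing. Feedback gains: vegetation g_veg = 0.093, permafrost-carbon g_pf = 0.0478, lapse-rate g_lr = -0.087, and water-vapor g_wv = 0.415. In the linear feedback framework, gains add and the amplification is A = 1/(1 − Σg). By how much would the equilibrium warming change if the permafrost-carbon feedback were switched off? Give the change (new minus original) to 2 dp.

Original: g = 0.4688, ΔT = 1.6/(1−0.4688) = 3.0120 °C.
Without permafrost-carbon: g' = 0.421, ΔT' = 1.6/(1−0.421) = 2.7634 °C.
Change = 2.7634 − 3.0120 = -0.25 °C.

-0.25 °C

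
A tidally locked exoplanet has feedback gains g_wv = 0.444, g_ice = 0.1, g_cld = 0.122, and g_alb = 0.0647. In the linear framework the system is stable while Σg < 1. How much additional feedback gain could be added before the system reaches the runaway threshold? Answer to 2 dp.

0.27

Current total gain = 0.444 + 0.1 + 0.122 + 0.0647 = 0.7307.
Margin to runaway = 1 − 0.7307 = 0.27.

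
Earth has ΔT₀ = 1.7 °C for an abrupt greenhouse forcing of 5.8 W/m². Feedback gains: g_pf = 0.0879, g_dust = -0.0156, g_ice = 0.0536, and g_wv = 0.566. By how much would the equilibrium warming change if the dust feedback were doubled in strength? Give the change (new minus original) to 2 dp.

Original: g = 0.6919, ΔT = 1.7/(1−0.6919) = 5.5177 °C.
With doubled dust: g' = 0.6763, ΔT' = 1.7/(1−0.6763) = 5.2518 °C.
Change = 5.2518 − 5.5177 = -0.27 °C.

-0.27 °C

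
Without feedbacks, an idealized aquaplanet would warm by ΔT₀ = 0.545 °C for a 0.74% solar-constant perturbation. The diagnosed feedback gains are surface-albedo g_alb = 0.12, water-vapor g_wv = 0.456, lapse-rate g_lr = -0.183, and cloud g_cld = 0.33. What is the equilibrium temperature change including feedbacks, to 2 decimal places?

1.97 °C

Total gain g = 0.12 + 0.456 − 0.183 + 0.33 = 0.723.
Amplification A = 1/(1 − 0.723) = 3.61.
ΔT = 0.545 × 3.61 = 1.97 °C.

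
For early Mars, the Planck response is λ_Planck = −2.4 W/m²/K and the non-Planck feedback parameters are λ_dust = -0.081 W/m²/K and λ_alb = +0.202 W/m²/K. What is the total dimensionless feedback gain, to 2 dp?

Convert to gains: g_dust = -0.081/2.4 = -0.03375; g_alb = 0.202/2.4 = 0.08417.
Total gain g = 0.05042.

0.05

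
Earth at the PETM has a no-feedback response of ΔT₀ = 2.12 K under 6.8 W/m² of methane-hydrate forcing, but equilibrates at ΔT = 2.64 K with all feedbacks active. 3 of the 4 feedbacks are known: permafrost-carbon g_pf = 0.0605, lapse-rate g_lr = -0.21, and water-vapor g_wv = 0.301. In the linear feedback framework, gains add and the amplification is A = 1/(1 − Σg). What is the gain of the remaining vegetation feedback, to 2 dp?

0.05

Amplification A = ΔT/ΔT₀ = 2.64/2.12 = 1.245.
Total gain g = 1 − 1/A = 1 − 1/1.245 = 0.1968.
Known gains sum to 0.0605 − 0.21 + 0.301 = 0.1515.
g_veg = 0.1968 − 0.1515 = 0.05.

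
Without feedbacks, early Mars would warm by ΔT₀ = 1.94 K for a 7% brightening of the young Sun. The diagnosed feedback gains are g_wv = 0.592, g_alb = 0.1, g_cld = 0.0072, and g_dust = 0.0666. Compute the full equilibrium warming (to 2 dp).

Total gain g = 0.592 + 0.1 + 0.0072 + 0.0666 = 0.7658.
Amplification A = 1/(1 − 0.7658) = 4.27.
ΔT = 1.94 × 4.27 = 8.28 K.

8.28 K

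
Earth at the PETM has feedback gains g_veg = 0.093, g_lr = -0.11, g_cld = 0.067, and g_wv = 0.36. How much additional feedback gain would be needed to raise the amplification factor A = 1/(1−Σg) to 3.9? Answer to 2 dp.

0.33

Current total gain = 0.41.
Target gain for A = 3.9: g* = 1 − 1/3.9 = 0.7436.
Additional gain needed = 0.7436 − 0.41 = 0.33.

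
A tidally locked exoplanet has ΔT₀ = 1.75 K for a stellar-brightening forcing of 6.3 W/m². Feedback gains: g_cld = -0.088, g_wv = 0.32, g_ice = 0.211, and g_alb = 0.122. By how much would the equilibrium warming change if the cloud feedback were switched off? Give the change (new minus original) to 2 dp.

1.02 K

Original: g = 0.565, ΔT = 1.75/(1−0.565) = 4.0230 K.
Without cloud: g' = 0.653, ΔT' = 1.75/(1−0.653) = 5.0432 K.
Change = 5.0432 − 4.0230 = 1.02 K.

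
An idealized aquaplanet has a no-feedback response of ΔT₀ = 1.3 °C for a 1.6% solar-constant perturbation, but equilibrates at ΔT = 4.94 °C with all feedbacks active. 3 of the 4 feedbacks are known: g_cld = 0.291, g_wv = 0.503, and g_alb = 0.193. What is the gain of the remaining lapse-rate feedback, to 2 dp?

-0.25

Amplification A = ΔT/ΔT₀ = 4.94/1.3 = 3.8.
Total gain g = 1 − 1/A = 1 − 1/3.8 = 0.7368.
Known gains sum to 0.291 + 0.503 + 0.193 = 0.987.
g_lr = 0.7368 − 0.987 = -0.25.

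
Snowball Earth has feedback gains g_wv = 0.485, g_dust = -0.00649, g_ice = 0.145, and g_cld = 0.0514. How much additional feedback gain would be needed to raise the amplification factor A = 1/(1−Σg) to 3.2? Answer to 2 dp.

0.01

Current total gain = 0.67491.
Target gain for A = 3.2: g* = 1 − 1/3.2 = 0.6875.
Additional gain needed = 0.6875 − 0.67491 = 0.01.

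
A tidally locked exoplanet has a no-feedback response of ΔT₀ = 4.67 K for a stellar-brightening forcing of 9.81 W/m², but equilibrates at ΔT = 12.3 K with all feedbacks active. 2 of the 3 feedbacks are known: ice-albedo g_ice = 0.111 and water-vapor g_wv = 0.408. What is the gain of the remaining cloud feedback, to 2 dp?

Amplification A = ΔT/ΔT₀ = 12.3/4.67 = 2.634.
Total gain g = 1 − 1/A = 1 − 1/2.634 = 0.6203.
Known gains sum to 0.111 + 0.408 = 0.519.
g_cld = 0.6203 − 0.519 = 0.10.

0.10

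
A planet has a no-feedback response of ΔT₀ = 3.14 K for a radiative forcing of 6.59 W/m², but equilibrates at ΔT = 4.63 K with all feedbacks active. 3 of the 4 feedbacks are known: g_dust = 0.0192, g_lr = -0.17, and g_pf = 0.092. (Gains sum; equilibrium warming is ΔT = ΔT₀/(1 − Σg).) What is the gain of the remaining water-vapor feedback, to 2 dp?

Amplification A = ΔT/ΔT₀ = 4.63/3.14 = 1.475.
Total gain g = 1 − 1/A = 1 − 1/1.475 = 0.322.
Known gains sum to 0.0192 − 0.17 + 0.092 = -0.0588.
g_wv = 0.322 + 0.0588 = 0.38.

0.38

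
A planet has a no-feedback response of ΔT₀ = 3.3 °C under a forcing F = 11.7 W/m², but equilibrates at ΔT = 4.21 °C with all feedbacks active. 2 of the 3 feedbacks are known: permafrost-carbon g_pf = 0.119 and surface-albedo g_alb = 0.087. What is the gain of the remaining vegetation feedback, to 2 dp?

0.01

Amplification A = ΔT/ΔT₀ = 4.21/3.3 = 1.276.
Total gain g = 1 − 1/A = 1 − 1/1.276 = 0.2163.
Known gains sum to 0.119 + 0.087 = 0.206.
g_veg = 0.2163 − 0.206 = 0.01.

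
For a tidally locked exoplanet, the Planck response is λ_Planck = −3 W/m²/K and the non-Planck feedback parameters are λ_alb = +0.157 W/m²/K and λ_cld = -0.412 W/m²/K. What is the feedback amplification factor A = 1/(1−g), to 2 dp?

0.92

Convert to gains: g_alb = 0.157/3 = 0.05233; g_cld = -0.412/3 = -0.1373.
Total gain g = -0.08497.
A = 1/(1 + 0.08497) = 0.92.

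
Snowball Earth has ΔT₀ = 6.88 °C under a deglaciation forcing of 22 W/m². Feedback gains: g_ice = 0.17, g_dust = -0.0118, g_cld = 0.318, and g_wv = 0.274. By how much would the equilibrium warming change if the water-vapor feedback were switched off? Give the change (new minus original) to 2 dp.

Original: g = 0.7502, ΔT = 6.88/(1−0.7502) = 27.5420 °C.
Without water-vapor: g' = 0.4762, ΔT' = 6.88/(1−0.4762) = 13.1348 °C.
Change = 13.1348 − 27.5420 = -14.41 °C.

-14.41 °C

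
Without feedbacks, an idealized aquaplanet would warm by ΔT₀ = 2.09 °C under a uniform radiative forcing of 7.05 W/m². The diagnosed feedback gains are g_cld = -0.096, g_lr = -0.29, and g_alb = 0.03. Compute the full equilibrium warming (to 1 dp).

Total gain g = -0.096 − 0.29 + 0.03 = -0.356.
Amplification A = 1/(1 + 0.356) = 0.7375.
ΔT = 2.09 × 0.7375 = 1.5 °C.

1.5 °C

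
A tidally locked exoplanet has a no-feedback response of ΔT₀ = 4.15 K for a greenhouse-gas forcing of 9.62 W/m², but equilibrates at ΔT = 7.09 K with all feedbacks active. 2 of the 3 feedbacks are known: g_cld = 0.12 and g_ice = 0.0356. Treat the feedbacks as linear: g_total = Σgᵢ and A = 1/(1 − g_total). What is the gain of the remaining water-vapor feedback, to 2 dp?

Amplification A = ΔT/ΔT₀ = 7.09/4.15 = 1.708.
Total gain g = 1 − 1/A = 1 − 1/1.708 = 0.4145.
Known gains sum to 0.12 + 0.0356 = 0.1556.
g_wv = 0.4145 − 0.1556 = 0.26.

0.26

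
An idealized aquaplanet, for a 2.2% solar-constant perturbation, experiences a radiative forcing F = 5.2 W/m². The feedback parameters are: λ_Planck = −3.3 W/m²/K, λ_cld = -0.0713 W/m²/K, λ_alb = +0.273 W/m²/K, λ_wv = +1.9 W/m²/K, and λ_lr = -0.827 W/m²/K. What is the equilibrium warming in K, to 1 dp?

2.6 K

Net feedback parameter λ = (−3.3) + (-0.0713) + (+0.273) + (+1.9) + (-0.827) = -2.0253 W/m²/K.
ΔT = −F/λ = −5.2/(-2.0253) = 2.6 K.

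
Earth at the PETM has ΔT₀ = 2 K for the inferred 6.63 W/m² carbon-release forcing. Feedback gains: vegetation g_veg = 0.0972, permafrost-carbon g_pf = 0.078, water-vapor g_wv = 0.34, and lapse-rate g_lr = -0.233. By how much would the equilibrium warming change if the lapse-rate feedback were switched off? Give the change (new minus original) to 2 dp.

1.34 K

Original: g = 0.2822, ΔT = 2/(1−0.2822) = 2.7863 K.
Without lapse-rate: g' = 0.5152, ΔT' = 2/(1−0.5152) = 4.1254 K.
Change = 4.1254 − 2.7863 = 1.34 K.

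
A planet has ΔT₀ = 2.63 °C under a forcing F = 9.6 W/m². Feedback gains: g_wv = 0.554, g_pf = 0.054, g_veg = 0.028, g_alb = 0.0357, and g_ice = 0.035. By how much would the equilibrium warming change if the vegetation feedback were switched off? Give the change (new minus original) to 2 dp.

Original: g = 0.7067, ΔT = 2.63/(1−0.7067) = 8.9669 °C.
Without vegetation: g' = 0.6787, ΔT' = 2.63/(1−0.6787) = 8.1855 °C.
Change = 8.1855 − 8.9669 = -0.78 °C.

-0.78 °C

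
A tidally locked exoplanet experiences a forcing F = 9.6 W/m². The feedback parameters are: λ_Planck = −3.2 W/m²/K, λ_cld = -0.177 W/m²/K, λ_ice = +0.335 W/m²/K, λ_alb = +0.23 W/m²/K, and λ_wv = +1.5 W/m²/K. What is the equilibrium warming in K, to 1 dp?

Net feedback parameter λ = (−3.2) + (-0.177) + (+0.335) + (+0.23) + (+1.5) = -1.312 W/m²/K.
ΔT = −F/λ = −9.6/(-1.312) = 7.3 K.

7.3 K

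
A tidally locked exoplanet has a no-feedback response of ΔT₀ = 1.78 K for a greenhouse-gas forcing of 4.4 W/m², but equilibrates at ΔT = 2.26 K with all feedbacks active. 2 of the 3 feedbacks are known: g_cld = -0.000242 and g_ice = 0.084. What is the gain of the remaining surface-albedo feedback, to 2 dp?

0.13

Amplification A = ΔT/ΔT₀ = 2.26/1.78 = 1.27.
Total gain g = 1 − 1/A = 1 − 1/1.27 = 0.2126.
Known gains sum to -0.000242 + 0.084 = 0.083758.
g_alb = 0.2126 − 0.083758 = 0.13.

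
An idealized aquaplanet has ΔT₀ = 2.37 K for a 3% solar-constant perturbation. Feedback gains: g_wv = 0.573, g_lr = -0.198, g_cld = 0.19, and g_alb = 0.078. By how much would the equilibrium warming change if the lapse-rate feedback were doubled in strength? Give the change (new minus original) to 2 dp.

Original: g = 0.643, ΔT = 2.37/(1−0.643) = 6.6387 K.
With doubled lapse-rate: g' = 0.445, ΔT' = 2.37/(1−0.445) = 4.2703 K.
Change = 4.2703 − 6.6387 = -2.37 K.

-2.37 K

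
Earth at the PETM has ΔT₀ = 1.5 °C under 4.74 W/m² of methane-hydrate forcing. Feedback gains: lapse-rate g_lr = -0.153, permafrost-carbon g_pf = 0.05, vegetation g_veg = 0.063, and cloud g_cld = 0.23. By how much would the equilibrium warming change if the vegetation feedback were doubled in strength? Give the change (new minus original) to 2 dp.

0.16 °C

Original: g = 0.19, ΔT = 1.5/(1−0.19) = 1.8519 °C.
With doubled vegetation: g' = 0.253, ΔT' = 1.5/(1−0.253) = 2.0080 °C.
Change = 2.0080 − 1.8519 = 0.16 °C.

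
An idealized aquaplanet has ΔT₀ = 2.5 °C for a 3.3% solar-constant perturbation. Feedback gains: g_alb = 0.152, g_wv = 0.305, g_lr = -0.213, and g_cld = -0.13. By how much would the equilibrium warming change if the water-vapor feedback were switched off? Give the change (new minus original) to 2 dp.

-0.72 °C

Original: g = 0.114, ΔT = 2.5/(1−0.114) = 2.8217 °C.
Without water-vapor: g' = -0.191, ΔT' = 2.5/(1+0.191) = 2.0991 °C.
Change = 2.0991 − 2.8217 = -0.72 °C.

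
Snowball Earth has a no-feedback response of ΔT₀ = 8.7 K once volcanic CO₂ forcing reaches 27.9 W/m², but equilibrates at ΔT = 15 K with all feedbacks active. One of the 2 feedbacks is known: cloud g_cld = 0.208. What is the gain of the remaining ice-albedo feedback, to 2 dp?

0.21

Amplification A = ΔT/ΔT₀ = 15/8.7 = 1.724.
Total gain g = 1 − 1/A = 1 − 1/1.724 = 0.42.
The known gain is 0.208.
g_ice = 0.42 − 0.208 = 0.21.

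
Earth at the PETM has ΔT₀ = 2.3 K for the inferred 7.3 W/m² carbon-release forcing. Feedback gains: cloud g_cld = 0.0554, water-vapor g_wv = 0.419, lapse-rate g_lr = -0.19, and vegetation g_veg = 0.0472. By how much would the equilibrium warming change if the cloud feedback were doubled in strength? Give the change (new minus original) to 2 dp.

0.31 K

Original: g = 0.3316, ΔT = 2.3/(1−0.3316) = 3.4411 K.
With doubled cloud: g' = 0.387, ΔT' = 2.3/(1−0.387) = 3.7520 K.
Change = 3.7520 − 3.4411 = 0.31 K.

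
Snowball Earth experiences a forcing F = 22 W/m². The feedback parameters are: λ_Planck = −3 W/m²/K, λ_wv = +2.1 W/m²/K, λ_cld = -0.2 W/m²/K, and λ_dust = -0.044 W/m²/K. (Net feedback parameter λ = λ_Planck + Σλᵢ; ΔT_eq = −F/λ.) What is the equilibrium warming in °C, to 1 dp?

Net feedback parameter λ = (−3) + (+2.1) + (-0.2) + (-0.044) = -1.144 W/m²/K.
ΔT = −F/λ = −22/(-1.144) = 19.2 °C.

19.2 °C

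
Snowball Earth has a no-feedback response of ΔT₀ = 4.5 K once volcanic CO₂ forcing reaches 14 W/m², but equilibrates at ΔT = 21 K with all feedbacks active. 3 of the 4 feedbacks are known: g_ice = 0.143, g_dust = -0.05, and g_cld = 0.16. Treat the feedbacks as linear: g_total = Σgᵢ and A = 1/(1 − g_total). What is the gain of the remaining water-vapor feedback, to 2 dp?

0.53

Amplification A = ΔT/ΔT₀ = 21/4.5 = 4.667.
Total gain g = 1 − 1/A = 1 − 1/4.667 = 0.7857.
Known gains sum to 0.143 − 0.05 + 0.16 = 0.253.
g_wv = 0.7857 − 0.253 = 0.53.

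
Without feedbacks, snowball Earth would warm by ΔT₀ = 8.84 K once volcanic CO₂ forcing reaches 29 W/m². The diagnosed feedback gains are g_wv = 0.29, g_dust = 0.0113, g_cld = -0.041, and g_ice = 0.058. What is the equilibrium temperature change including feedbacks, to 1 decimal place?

Total gain g = 0.29 + 0.0113 − 0.041 + 0.058 = 0.3183.
Amplification A = 1/(1 − 0.3183) = 1.467.
ΔT = 8.84 × 1.467 = 13.0 K.

13.0 K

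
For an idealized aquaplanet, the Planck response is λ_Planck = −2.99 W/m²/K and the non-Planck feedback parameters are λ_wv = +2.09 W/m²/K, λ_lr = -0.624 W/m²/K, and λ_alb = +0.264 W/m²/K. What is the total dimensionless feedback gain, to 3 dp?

0.579

Convert to gains: g_wv = 2.09/2.99 = 0.699; g_lr = -0.624/2.99 = -0.2087; g_alb = 0.264/2.99 = 0.08829.
Total gain g = 0.57859.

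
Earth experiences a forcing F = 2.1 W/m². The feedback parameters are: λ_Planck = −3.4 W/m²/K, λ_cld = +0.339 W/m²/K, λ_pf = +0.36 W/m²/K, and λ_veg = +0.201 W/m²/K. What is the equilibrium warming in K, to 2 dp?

Net feedback parameter λ = (−3.4) + (+0.339) + (+0.36) + (+0.201) = -2.5 W/m²/K.
ΔT = −F/λ = −2.1/(-2.5) = 0.84 K.

0.84 K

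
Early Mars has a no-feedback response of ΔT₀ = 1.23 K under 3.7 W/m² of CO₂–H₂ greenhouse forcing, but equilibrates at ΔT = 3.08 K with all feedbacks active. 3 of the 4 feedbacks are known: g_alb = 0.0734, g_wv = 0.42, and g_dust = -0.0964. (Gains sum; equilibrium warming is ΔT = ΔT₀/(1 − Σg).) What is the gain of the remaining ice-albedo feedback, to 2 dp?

Amplification A = ΔT/ΔT₀ = 3.08/1.23 = 2.504.
Total gain g = 1 − 1/A = 1 − 1/2.504 = 0.6006.
Known gains sum to 0.0734 + 0.42 − 0.0964 = 0.397.
g_ice = 0.6006 − 0.397 = 0.20.

0.20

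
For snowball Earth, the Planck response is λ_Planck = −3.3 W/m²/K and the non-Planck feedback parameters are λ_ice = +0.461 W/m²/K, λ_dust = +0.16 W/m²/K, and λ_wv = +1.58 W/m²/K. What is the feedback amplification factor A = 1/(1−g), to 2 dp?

3.00

Convert to gains: g_ice = 0.461/3.3 = 0.1397; g_dust = 0.16/3.3 = 0.04848; g_wv = 1.58/3.3 = 0.4788.
Total gain g = 0.66698.
A = 1/(1 − 0.66698) = 3.00.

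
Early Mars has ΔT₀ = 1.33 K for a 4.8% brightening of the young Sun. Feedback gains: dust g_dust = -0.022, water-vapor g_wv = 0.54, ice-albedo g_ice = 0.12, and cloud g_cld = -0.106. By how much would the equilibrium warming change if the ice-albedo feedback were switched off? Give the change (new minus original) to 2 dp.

-0.58 K

Original: g = 0.532, ΔT = 1.33/(1−0.532) = 2.8419 K.
Without ice-albedo: g' = 0.412, ΔT' = 1.33/(1−0.412) = 2.2619 K.
Change = 2.2619 − 2.8419 = -0.58 K.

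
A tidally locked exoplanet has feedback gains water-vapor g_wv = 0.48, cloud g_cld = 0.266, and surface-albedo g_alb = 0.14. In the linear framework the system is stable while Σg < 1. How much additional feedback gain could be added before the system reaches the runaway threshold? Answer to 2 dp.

Current total gain = 0.48 + 0.266 + 0.14 = 0.886.
Margin to runaway = 1 − 0.886 = 0.11.

0.11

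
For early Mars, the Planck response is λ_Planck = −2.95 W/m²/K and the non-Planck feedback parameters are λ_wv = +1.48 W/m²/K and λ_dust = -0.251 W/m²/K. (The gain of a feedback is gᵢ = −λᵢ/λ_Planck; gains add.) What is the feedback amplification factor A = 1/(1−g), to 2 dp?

1.71

Convert to gains: g_wv = 1.48/2.95 = 0.5017; g_dust = -0.251/2.95 = -0.08508.
Total gain g = 0.41662.
A = 1/(1 − 0.41662) = 1.71.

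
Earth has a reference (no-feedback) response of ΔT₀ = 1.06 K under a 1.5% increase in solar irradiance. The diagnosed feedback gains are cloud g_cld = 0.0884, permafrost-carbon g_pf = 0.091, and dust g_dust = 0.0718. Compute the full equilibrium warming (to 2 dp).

1.42 K

Total gain g = 0.0884 + 0.091 + 0.0718 = 0.2512.
Amplification A = 1/(1 − 0.2512) = 1.335.
ΔT = 1.06 × 1.335 = 1.42 K.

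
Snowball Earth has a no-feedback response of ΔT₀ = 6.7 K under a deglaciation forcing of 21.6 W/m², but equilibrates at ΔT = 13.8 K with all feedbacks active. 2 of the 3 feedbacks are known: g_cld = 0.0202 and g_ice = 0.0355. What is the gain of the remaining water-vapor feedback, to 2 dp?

0.46

Amplification A = ΔT/ΔT₀ = 13.8/6.7 = 2.06.
Total gain g = 1 − 1/A = 1 − 1/2.06 = 0.5146.
Known gains sum to 0.0202 + 0.0355 = 0.0557.
g_wv = 0.5146 − 0.0557 = 0.46.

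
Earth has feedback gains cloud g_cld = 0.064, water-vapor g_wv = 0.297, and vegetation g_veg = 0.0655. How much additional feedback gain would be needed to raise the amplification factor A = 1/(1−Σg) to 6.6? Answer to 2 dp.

0.42

Current total gain = 0.4265.
Target gain for A = 6.6: g* = 1 − 1/6.6 = 0.8485.
Additional gain needed = 0.8485 − 0.4265 = 0.42.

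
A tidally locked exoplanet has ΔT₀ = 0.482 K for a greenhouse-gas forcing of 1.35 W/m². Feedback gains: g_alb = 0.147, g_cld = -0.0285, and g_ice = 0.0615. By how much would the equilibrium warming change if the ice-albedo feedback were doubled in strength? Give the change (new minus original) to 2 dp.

0.05 K

Original: g = 0.18, ΔT = 0.482/(1−0.18) = 0.5878 K.
With doubled ice-albedo: g' = 0.2415, ΔT' = 0.482/(1−0.2415) = 0.6355 K.
Change = 0.6355 − 0.5878 = 0.05 K.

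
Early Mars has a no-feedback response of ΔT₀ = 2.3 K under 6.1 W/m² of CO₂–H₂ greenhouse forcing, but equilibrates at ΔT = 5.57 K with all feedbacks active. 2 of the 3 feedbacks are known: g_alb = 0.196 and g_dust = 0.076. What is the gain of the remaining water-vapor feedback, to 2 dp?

Amplification A = ΔT/ΔT₀ = 5.57/2.3 = 2.422.
Total gain g = 1 − 1/A = 1 − 1/2.422 = 0.5871.
Known gains sum to 0.196 + 0.076 = 0.272.
g_wv = 0.5871 − 0.272 = 0.32.

0.32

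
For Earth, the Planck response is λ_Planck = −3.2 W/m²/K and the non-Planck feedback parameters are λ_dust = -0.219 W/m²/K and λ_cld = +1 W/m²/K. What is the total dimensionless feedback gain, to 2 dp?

0.24

Convert to gains: g_dust = -0.219/3.2 = -0.06844; g_cld = 1/3.2 = 0.3125.
Total gain g = 0.24406.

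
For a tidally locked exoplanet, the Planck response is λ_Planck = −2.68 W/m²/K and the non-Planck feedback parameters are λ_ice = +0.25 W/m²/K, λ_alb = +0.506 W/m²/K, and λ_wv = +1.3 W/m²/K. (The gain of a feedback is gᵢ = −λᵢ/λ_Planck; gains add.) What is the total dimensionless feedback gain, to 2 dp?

Convert to gains: g_ice = 0.25/2.68 = 0.09328; g_alb = 0.506/2.68 = 0.1888; g_wv = 1.3/2.68 = 0.4851.
Total gain g = 0.76718.

0.77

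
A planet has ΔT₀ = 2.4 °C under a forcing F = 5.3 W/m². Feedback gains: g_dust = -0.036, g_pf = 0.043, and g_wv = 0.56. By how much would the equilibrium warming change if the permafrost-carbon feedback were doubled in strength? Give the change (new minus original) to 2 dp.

0.61 °C

Original: g = 0.567, ΔT = 2.4/(1−0.567) = 5.5427 °C.
With doubled permafrost-carbon: g' = 0.61, ΔT' = 2.4/(1−0.61) = 6.1538 °C.
Change = 6.1538 − 5.5427 = 0.61 °C.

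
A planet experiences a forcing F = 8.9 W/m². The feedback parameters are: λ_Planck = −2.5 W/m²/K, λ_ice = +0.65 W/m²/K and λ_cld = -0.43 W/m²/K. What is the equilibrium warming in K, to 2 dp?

3.90 K

Net feedback parameter λ = (−2.5) + (+0.65) + (-0.43) = -2.28 W/m²/K.
ΔT = −F/λ = −8.9/(-2.28) = 3.90 K.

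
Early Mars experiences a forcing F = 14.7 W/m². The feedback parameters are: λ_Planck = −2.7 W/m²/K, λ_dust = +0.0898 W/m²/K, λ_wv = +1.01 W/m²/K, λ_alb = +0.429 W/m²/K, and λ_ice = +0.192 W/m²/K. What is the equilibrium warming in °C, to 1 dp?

15.0 °C

Net feedback parameter λ = (−2.7) + (+0.0898) + (+1.01) + (+0.429) + (+0.192) = -0.9792 W/m²/K.
ΔT = −F/λ = −14.7/(-0.9792) = 15.0 °C.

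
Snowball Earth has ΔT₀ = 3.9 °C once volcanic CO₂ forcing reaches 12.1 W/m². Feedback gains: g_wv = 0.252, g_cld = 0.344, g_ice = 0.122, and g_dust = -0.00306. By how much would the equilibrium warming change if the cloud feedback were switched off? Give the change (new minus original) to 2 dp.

-7.48 °C

Original: g = 0.71494, ΔT = 3.9/(1−0.71494) = 13.6813 °C.
Without cloud: g' = 0.37094, ΔT' = 3.9/(1−0.37094) = 6.1997 °C.
Change = 6.1997 − 13.6813 = -7.48 °C.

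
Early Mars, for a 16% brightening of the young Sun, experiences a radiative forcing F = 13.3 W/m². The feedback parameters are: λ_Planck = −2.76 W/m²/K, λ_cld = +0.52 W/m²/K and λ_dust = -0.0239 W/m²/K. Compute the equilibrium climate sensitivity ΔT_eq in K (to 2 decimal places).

5.87 K

Net feedback parameter λ = (−2.76) + (+0.52) + (-0.0239) = -2.2639 W/m²/K.
ΔT = −F/λ = −13.3/(-2.2639) = 5.87 K.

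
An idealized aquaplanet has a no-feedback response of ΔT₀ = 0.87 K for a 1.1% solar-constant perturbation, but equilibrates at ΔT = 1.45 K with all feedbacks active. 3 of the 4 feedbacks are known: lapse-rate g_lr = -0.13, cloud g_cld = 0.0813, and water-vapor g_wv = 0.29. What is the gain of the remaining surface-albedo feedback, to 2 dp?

Amplification A = ΔT/ΔT₀ = 1.45/0.87 = 1.667.
Total gain g = 1 − 1/A = 1 − 1/1.667 = 0.4001.
Known gains sum to -0.13 + 0.0813 + 0.29 = 0.2413.
g_alb = 0.4001 − 0.2413 = 0.16.

0.16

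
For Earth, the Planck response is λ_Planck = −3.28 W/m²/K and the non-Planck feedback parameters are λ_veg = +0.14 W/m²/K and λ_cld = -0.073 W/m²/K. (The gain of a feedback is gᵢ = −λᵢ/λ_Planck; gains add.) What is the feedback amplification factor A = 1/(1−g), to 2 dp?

1.02

Convert to gains: g_veg = 0.14/3.28 = 0.04268; g_cld = -0.073/3.28 = -0.02226.
Total gain g = 0.02042.
A = 1/(1 − 0.02042) = 1.02.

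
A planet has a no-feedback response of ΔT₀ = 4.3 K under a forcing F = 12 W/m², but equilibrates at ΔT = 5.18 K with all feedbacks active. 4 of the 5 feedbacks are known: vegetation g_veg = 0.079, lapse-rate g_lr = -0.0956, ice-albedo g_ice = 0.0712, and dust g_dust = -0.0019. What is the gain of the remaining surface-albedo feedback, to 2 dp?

0.12

Amplification A = ΔT/ΔT₀ = 5.18/4.3 = 1.205.
Total gain g = 1 − 1/A = 1 − 1/1.205 = 0.1701.
Known gains sum to 0.079 − 0.0956 + 0.0712 − 0.0019 = 0.0527.
g_alb = 0.1701 − 0.0527 = 0.12.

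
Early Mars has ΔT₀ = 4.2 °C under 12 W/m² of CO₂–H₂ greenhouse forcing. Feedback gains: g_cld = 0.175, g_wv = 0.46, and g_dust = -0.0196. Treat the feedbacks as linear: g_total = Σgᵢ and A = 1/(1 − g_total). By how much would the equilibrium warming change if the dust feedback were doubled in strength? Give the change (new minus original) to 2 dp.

-0.53 °C

Original: g = 0.6154, ΔT = 4.2/(1−0.6154) = 10.9204 °C.
With doubled dust: g' = 0.5958, ΔT' = 4.2/(1−0.5958) = 10.3909 °C.
Change = 10.3909 − 10.9204 = -0.53 °C.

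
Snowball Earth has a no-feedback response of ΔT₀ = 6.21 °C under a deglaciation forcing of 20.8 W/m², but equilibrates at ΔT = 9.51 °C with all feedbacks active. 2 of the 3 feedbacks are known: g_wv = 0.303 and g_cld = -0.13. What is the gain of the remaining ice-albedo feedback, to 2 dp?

Amplification A = ΔT/ΔT₀ = 9.51/6.21 = 1.531.
Total gain g = 1 − 1/A = 1 − 1/1.531 = 0.3468.
Known gains sum to 0.303 − 0.13 = 0.173.
g_ice = 0.3468 − 0.173 = 0.17.

0.17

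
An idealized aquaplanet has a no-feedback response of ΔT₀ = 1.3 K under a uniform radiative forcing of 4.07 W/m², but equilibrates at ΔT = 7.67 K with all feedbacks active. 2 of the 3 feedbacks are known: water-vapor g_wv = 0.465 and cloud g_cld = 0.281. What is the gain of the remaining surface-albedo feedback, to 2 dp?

Amplification A = ΔT/ΔT₀ = 7.67/1.3 = 5.9.
Total gain g = 1 − 1/A = 1 − 1/5.9 = 0.8305.
Known gains sum to 0.465 + 0.281 = 0.746.
g_alb = 0.8305 − 0.746 = 0.08.

0.08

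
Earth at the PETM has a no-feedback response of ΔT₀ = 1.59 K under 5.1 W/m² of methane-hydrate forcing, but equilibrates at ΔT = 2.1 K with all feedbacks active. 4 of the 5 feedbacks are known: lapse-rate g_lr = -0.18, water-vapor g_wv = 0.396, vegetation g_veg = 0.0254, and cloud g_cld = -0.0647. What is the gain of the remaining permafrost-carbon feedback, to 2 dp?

Amplification A = ΔT/ΔT₀ = 2.1/1.59 = 1.321.
Total gain g = 1 − 1/A = 1 − 1/1.321 = 0.243.
Known gains sum to -0.18 + 0.396 + 0.0254 − 0.0647 = 0.1767.
g_pf = 0.243 − 0.1767 = 0.07.

0.07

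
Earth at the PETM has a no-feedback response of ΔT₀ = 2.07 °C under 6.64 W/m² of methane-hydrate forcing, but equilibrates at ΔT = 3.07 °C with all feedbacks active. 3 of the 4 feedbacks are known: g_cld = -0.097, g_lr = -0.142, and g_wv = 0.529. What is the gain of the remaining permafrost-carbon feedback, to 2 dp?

0.04

Amplification A = ΔT/ΔT₀ = 3.07/2.07 = 1.483.
Total gain g = 1 − 1/A = 1 − 1/1.483 = 0.3257.
Known gains sum to -0.097 − 0.142 + 0.529 = 0.29.
g_pf = 0.3257 − 0.29 = 0.04.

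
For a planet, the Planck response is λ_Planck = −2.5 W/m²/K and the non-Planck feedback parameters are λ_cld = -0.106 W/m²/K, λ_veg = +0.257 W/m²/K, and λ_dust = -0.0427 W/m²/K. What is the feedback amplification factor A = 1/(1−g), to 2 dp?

Convert to gains: g_cld = -0.106/2.5 = -0.0424; g_veg = 0.257/2.5 = 0.1028; g_dust = -0.0427/2.5 = -0.01708.
Total gain g = 0.04332.
A = 1/(1 − 0.04332) = 1.05.

1.05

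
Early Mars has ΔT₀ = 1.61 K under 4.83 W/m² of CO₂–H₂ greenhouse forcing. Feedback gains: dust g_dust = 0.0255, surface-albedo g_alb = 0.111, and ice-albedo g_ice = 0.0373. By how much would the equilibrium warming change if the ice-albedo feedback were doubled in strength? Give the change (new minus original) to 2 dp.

0.09 K

Original: g = 0.1738, ΔT = 1.61/(1−0.1738) = 1.9487 K.
With doubled ice-albedo: g' = 0.2111, ΔT' = 1.61/(1−0.2111) = 2.0408 K.
Change = 2.0408 − 1.9487 = 0.09 K.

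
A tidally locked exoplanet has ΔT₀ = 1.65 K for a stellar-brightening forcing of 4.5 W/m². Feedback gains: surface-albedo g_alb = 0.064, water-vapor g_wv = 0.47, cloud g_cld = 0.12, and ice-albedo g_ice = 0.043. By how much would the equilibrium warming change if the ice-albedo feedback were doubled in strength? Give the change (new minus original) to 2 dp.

0.90 K

Original: g = 0.697, ΔT = 1.65/(1−0.697) = 5.4455 K.
With doubled ice-albedo: g' = 0.74, ΔT' = 1.65/(1−0.74) = 6.3462 K.
Change = 6.3462 − 5.4455 = 0.90 K.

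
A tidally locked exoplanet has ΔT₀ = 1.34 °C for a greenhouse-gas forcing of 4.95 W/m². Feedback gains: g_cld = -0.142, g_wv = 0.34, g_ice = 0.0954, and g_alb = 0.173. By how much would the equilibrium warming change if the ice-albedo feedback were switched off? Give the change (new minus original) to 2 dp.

Original: g = 0.4664, ΔT = 1.34/(1−0.4664) = 2.5112 °C.
Without ice-albedo: g' = 0.371, ΔT' = 1.34/(1−0.371) = 2.1304 °C.
Change = 2.1304 − 2.5112 = -0.38 °C.

-0.38 °C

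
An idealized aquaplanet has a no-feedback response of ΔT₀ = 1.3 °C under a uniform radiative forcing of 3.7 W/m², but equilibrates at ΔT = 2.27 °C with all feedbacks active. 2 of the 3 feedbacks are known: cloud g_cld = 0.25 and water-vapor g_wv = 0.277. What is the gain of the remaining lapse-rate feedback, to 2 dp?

Amplification A = ΔT/ΔT₀ = 2.27/1.3 = 1.746.
Total gain g = 1 − 1/A = 1 − 1/1.746 = 0.4273.
Known gains sum to 0.25 + 0.277 = 0.527.
g_lr = 0.4273 − 0.527 = -0.10.

-0.10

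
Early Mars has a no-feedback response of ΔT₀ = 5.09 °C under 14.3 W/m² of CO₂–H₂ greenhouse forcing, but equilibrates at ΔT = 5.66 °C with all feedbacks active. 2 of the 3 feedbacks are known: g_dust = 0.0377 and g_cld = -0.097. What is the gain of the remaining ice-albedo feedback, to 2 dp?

0.16

Amplification A = ΔT/ΔT₀ = 5.66/5.09 = 1.112.
Total gain g = 1 − 1/A = 1 − 1/1.112 = 0.1007.
Known gains sum to 0.0377 − 0.097 = -0.0593.
g_ice = 0.1007 + 0.0593 = 0.16.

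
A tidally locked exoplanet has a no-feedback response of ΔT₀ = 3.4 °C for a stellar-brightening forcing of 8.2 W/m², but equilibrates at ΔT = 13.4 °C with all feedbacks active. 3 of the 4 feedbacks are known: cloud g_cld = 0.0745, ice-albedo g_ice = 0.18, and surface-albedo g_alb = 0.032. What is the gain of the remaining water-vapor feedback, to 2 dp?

0.46

Amplification A = ΔT/ΔT₀ = 13.4/3.4 = 3.941.
Total gain g = 1 − 1/A = 1 − 1/3.941 = 0.7463.
Known gains sum to 0.0745 + 0.18 + 0.032 = 0.2865.
g_wv = 0.7463 − 0.2865 = 0.46.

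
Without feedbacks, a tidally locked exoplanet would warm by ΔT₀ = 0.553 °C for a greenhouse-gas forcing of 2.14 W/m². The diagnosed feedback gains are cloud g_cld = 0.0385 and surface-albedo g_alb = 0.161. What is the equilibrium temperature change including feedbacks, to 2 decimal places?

0.69 °C

Total gain g = 0.0385 + 0.161 = 0.1995.
Amplification A = 1/(1 − 0.1995) = 1.249.
ΔT = 0.553 × 1.249 = 0.69 °C.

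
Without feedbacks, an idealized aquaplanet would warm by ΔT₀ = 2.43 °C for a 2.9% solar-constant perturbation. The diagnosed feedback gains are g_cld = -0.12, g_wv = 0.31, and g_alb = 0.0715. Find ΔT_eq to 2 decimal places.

Total gain g = -0.12 + 0.31 + 0.0715 = 0.2615.
Amplification A = 1/(1 − 0.2615) = 1.354.
ΔT = 2.43 × 1.354 = 3.29 °C.

3.29 °C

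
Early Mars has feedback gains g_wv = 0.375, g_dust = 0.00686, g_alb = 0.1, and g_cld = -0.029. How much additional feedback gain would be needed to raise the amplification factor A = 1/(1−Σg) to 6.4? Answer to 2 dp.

0.39

Current total gain = 0.45286.
Target gain for A = 6.4: g* = 1 − 1/6.4 = 0.8438.
Additional gain needed = 0.8438 − 0.45286 = 0.39.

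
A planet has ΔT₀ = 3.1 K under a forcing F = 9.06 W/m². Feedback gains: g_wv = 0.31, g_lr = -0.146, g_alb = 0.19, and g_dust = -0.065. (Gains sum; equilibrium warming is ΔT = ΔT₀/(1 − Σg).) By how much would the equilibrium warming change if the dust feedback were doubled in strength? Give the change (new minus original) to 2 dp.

Original: g = 0.289, ΔT = 3.1/(1−0.289) = 4.3601 K.
With doubled dust: g' = 0.224, ΔT' = 3.1/(1−0.224) = 3.9948 K.
Change = 3.9948 − 4.3601 = -0.37 K.

-0.37 K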